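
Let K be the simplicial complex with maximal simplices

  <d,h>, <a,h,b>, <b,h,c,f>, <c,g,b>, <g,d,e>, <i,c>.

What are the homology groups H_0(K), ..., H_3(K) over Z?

H_0 = Z,  H_1 = Z,  H_2 = 0,  H_3 = 0.

Order the vertices as a < b < c < d < e < f < g < h < i. Listing each simplex with vertices in this order, K has dimension 3 with simplices:

  0-simplices (9): a, b, c, d, e, f, g, h, i
  1-simplices (15): ab, ah, bc, bf, bg, bh, cf, cg, ch, ci, de, dg, dh, eg, fh
  2-simplices (7): abh, bcf, bcg, bch, bfh, cfh, deg
  3-simplices (1): bcfh

Hence C_0 ≅ Z^9, C_1 ≅ Z^15, C_2 ≅ Z^7, C_3 ≅ Z^1.

∂_1: C_1 → C_0 is given by ∂[p,q] = [q] − [p].
The 9×15 boundary matrix has rank 8 and Smith normal form diag(1,1,1,1,1,1,1,1).

∂_2: C_2 → C_1 acts by ∂[p,q,r] = [q,r] − [p,r] + [p,q]. For instance
  ∂abh = bh − ah + ab,
  ∂bcf = cf − bf + bc.
The 15×7 boundary matrix has rank 6 and Smith normal form diag(1,1,1,1,1,1).

∂_3: C_3 → C_2 sends each 3-simplex σ to the alternating sum Σ_i (−1)^i (σ with its i-th vertex removed). For instance
  ∂bcfh = cfh − bfh + bch − bcf.
This gives a 7×1 integer matrix of rank 1; reducing to Smith normal form yields diagonal entries (1).

Computing H_k = (kernel of ∂_k) / (image of ∂_{k+1}):

  H_0: rank C_0 − rank ∂_1 = 9 − 8 = 1, and the invariant factors of ∂_1 are all 1, so H_0 = Z.
  H_1: rank ker ∂_1 − rank ∂_2 = (15 − 8) − 6 = 1, and the invariant factors of ∂_2 are all 1, so H_1 = Z.
  H_2: rank ker ∂_2 − rank ∂_3 = (7 − 6) − 1 = 0, and the invariant factors of ∂_3 are all 1, so H_2 = 0.
  H_3: rank ker ∂_3 − rank ∂_4 = (1 − 1) − 0 = 0, and there is no ∂_4, so H_3 = 0.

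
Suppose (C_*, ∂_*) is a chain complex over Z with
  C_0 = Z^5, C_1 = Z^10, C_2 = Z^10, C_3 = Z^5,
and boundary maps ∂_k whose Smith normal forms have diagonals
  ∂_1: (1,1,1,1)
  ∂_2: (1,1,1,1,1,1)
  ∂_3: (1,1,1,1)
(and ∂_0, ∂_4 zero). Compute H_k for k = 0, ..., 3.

H_0: b_0 = 5 − 0 − 4 = 1; torsion from ∂_1 factors > 1: none. So H_0 ≅ Z.
H_1: b_1 = 10 − 4 − 6 = 0; torsion from ∂_2 factors > 1: none. So H_1 ≅ 0.
H_2: b_2 = 10 − 6 − 4 = 0; torsion from ∂_3 factors > 1: none. So H_2 ≅ 0.
H_3: b_3 = 5 − 4 − 0 = 1; torsion from ∂_4 factors > 1: none. So H_3 ≅ Z.

H_0 ≅ Z,  H_1 = 0,  H_2 = 0,  H_3 ≅ Z.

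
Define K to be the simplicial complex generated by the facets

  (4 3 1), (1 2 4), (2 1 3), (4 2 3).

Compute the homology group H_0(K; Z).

H_0 = Z.

Order the vertices as 1 < 2 < 3 < 4. Listing each simplex with vertices in this order, K has dimension 2 with simplices:

  0-simplices (4): [1], [2], [3], [4]
  1-simplices (6): [1,2], [1,3], [1,4], [2,3], [2,4], [3,4]
  2-simplices (4): [1,2,3], [1,2,4], [1,3,4], [2,3,4]

Hence C_0 ≅ Z^4, C_1 ≅ Z^6, C_2 ≅ Z^4.

Boundary ∂_1: C_1 → C_0 sends each edge [p,q] (with p < q) to q − p.
As a 4×6 matrix over Z this has rank 3, with invariant factors (1,1,1).

Boundary ∂_2: C_2 → C_1 acts by ∂[p,q,r] = [q,r] − [p,r] + [p,q]. For instance
  ∂[1,3,4] = [3,4] − [1,4] + [1,3],
  ∂[2,3,4] = [3,4] − [2,4] + [2,3].
The resulting 6×4 matrix has rank 3, and its Smith normal form has invariant factors (1,1,1).

Reading off H_k = ker ∂_k / im ∂_{k+1}:

  H_0: rank C_0 − rank ∂_1 = 4 − 3 = 1, and the invariant factors of ∂_1 are all 1, so H_0 ≅ Z.

(K is a triangulation of the 2-sphere S^2.)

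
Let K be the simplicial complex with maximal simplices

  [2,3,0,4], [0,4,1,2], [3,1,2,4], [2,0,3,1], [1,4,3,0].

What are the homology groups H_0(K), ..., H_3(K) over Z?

We work with the vertex ordering 0 < 1 < 2 < 3 < 4. The simplices of K, each written with vertices in increasing order, are:

  0-simplices (5): [0], [1], [2], [3], [4]
  1-simplices (10): [0,1], [0,2], [0,3], [0,4], [1,2], [1,3], [1,4], [2,3], [2,4], [3,4]
  2-simplices (10): [0,1,2], [0,1,3], [0,1,4], [0,2,3], [0,2,4], [0,3,4], [1,2,3], [1,2,4], [1,3,4], [2,3,4]
  3-simplices (5): [0,1,2,3], [0,1,2,4], [0,1,3,4], [0,2,3,4], [1,2,3,4]

giving chain groups C_0 ≅ Z^5, C_1 ≅ Z^10, C_2 ≅ Z^10, C_3 ≅ Z^5.

Boundary ∂_1: C_1 → C_0 maps an edge to its endpoints' difference, ∂[p,q] = q − p. For instance
  ∂[1,3] = [3] − [1].
This gives a 5×10 integer matrix of rank 4; reducing to Smith normal form yields diagonal entries (1,1,1,1).

Boundary ∂_2: C_2 → C_1 maps a triangle to the signed sum of its edges. For instance
  ∂[2,3,4] = [3,4] − [2,4] + [2,3],
  ∂[0,1,3] = [1,3] − [0,3] + [0,1].
The 10×10 boundary matrix has rank 6 and Smith normal form diag(1,1,1,1,1,1).

The boundary map ∂_3: C_3 → C_2 sends each 3-simplex σ to the alternating sum Σ_i (−1)^i (σ with its i-th vertex removed). For instance
  ∂[0,1,2,4] = [1,2,4] − [0,2,4] + [0,1,4] − [0,1,2],
  ∂[0,2,3,4] = [2,3,4] − [0,3,4] + [0,2,4] − [0,2,3].
The resulting 10×5 matrix has rank 4, and its Smith normal form has invariant factors (1,1,1,1).

Computing H_k = (kernel of ∂_k) / (image of ∂_{k+1}):

  H_0: rank C_0 − rank ∂_1 = 5 − 4 = 1, and the invariant factors of ∂_1 are all 1, so H_0 = Z.
  H_1: rank ker ∂_1 − rank ∂_2 = (10 − 4) − 6 = 0, and the invariant factors of ∂_2 are all 1, so H_1 = 0.
  H_2: rank ker ∂_2 − rank ∂_3 = (10 − 6) − 4 = 0, and the invariant factors of ∂_3 are all 1, so H_2 = 0.
  H_3: rank ker ∂_3 − rank ∂_4 = (5 − 4) − 0 = 1, and there is no ∂_4, so H_3 = Z.

H_0 ≅ Z,  H_1 = 0,  H_2 = 0,  H_3 ≅ Z.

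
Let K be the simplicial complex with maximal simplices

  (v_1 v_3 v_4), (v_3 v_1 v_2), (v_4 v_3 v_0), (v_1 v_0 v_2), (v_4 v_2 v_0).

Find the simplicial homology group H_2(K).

H_2 ≅ 0.

Take the total order v_0 < v_1 < v_2 < v_3 < v_4 on the vertex set. Then K (dimension 2) consists of the simplices:

  0-simplices (5): [v_0], [v_1], [v_2], [v_3], [v_4]
  1-simplices (10): [v_0,v_1], [v_0,v_2], [v_0,v_3], [v_0,v_4], [v_1,v_2], [v_1,v_3], [v_1,v_4], [v_2,v_3], [v_2,v_4], [v_3,v_4]
  2-simplices (5): [v_0,v_1,v_2], [v_0,v_2,v_4], [v_0,v_3,v_4], [v_1,v_2,v_3], [v_1,v_3,v_4]

giving chain groups C_0 ≅ Z^5, C_1 ≅ Z^10, C_2 ≅ Z^5.

Boundary ∂_1: C_1 → C_0 sends each edge [p,q] (with p < q) to q − p. For instance
  ∂[v_2,v_4] = [v_4] − [v_2].
The resulting 5×10 matrix has rank 4, and its Smith normal form has invariant factors (1,1,1,1).

∂_2: C_2 → C_1 maps a triangle to the signed sum of its edges. For instance
  ∂[v_0,v_2,v_4] = [v_2,v_4] − [v_0,v_4] + [v_0,v_2],
  ∂[v_0,v_3,v_4] = [v_3,v_4] − [v_0,v_4] + [v_0,v_3].
As a 10×5 matrix over Z this has rank 5, with invariant factors (1,1,1,1,1).

From H_k ≅ ker(∂_k) / im(∂_{k+1}) we obtain:

  H_2: rank ker ∂_2 − rank ∂_3 = (5 − 5) − 0 = 0, and there is no ∂_3, so H_2 = 0.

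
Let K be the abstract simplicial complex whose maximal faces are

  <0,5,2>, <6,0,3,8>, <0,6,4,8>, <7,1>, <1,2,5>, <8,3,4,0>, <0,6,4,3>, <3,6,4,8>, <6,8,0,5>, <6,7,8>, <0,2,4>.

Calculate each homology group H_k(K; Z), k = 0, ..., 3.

Fix the vertex order 0 < 1 < 2 < 3 < 4 < 5 < 6 < 7 < 8 and write every simplex with vertices in increasing order. Then dim K = 3 and the simplices of K are:

  0-simplices (9): [0], [1], [2], [3], [4], [5], [6], [7], [8]
  1-simplices (21): [0,2], [0,3], [0,4], [0,5], [0,6], [0,8], [1,2], [1,5], [1,7], [2,4], [2,5], [3,4], [3,6], [3,8], [4,6], [4,8], [5,6], [5,8], [6,7], [6,8], [7,8]
  2-simplices (17): [0,2,4], [0,2,5], [0,3,4], [0,3,6], [0,3,8], [0,4,6], [0,4,8], [0,5,6], [0,5,8], [0,6,8], [1,2,5], [3,4,6], [3,4,8], [3,6,8], [4,6,8], [5,6,8], [6,7,8]
  3-simplices (6): [0,3,4,6], [0,3,4,8], [0,3,6,8], [0,4,6,8], [0,5,6,8], [3,4,6,8]

giving chain groups C_0 ≅ Z^9, C_1 ≅ Z^21, C_2 ≅ Z^17, C_3 ≅ Z^6.

The boundary map ∂_1: C_1 → C_0 maps an edge to its endpoints' difference, ∂[p,q] = q − p.
The resulting 9×21 matrix has rank 8, and its Smith normal form has invariant factors (1,1,1,1,1,1,1,1).

The boundary map ∂_2: C_2 → C_1 maps a triangle to the signed sum of its edges. For instance
  ∂[0,5,8] = [5,8] − [0,8] + [0,5],
  ∂[0,2,4] = [2,4] − [0,4] + [0,2].
The 21×17 boundary matrix has rank 12 and Smith normal form diag(1,1,1,1,1,1,1,1,1,1,1,1).

∂_3: C_3 → C_2 sends each 3-simplex σ to the alternating sum Σ_i (−1)^i (σ with its i-th vertex removed). For instance
  ∂[3,4,6,8] = [4,6,8] − [3,6,8] + [3,4,8] − [3,4,6],
  ∂[0,5,6,8] = [5,6,8] − [0,6,8] + [0,5,8] − [0,5,6].
As a 17×6 matrix over Z this has rank 5, with invariant factors (1,1,1,1,1).

Now H_k = ker ∂_k / im ∂_{k+1}, so:

  H_0: rank C_0 − rank ∂_1 = 9 − 8 = 1, and the invariant factors of ∂_1 are all 1, so H_0 = Z.
  H_1: rank ker ∂_1 − rank ∂_2 = (21 − 8) − 12 = 1, and the invariant factors of ∂_2 are all 1, so H_1 = Z.
  H_2: rank ker ∂_2 − rank ∂_3 = (17 − 12) − 5 = 0, and the invariant factors of ∂_3 are all 1, so H_2 = 0.
  H_3: rank ker ∂_3 − rank ∂_4 = (6 − 5) − 0 = 1, and there is no ∂_4, so H_3 = Z.

H_0 ≅ Z,  H_1 ≅ Z,  H_2 = 0,  H_3 ≅ Z.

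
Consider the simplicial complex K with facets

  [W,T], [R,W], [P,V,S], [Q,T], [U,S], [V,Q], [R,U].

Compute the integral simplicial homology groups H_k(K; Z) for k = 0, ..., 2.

Order the vertices as P < Q < R < S < T < U < V < W. Listing each simplex with vertices in this order, K has dimension 2 with simplices:

  0-simplices (8): P, Q, R, S, T, U, V, W
  1-simplices (9): PS, PV, QT, QV, RU, RW, SU, SV, TW
  2-simplices (1): PSV

Hence C_0 ≅ Z^8, C_1 ≅ Z^9, C_2 ≅ Z^1.

∂_1: C_1 → C_0 is given by ∂[p,q] = [q] − [p]. For instance
  ∂QV = V − Q.
As a 8×9 matrix over Z this has rank 7, with invariant factors (1,1,1,1,1,1,1).

∂_2: C_2 → C_1 acts by ∂[p,q,r] = [q,r] − [p,r] + [p,q]. For instance
  ∂PSV = SV − PV + PS.
The resulting 9×1 matrix has rank 1, and its Smith normal form has invariant factors (1).

Reading off H_k = ker ∂_k / im ∂_{k+1}:

  H_0: rank C_0 − rank ∂_1 = 8 − 7 = 1, and the invariant factors of ∂_1 are all 1, so H_0 ≅ Z.
  H_1: rank ker ∂_1 − rank ∂_2 = (9 − 7) − 1 = 1, and the invariant factors of ∂_2 are all 1, so H_1 ≅ Z.
  H_2: rank ker ∂_2 − rank ∂_3 = (1 − 1) − 0 = 0, and there is no ∂_3, so H_2 ≅ 0.

H_0 ≅ Z,  H_1 ≅ Z,  H_2 = 0.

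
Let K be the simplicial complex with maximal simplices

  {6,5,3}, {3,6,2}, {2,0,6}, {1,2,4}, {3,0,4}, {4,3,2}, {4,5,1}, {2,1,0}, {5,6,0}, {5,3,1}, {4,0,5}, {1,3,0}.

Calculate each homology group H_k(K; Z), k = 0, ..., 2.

H_0 ≅ Z,  H_1 ≅ Z/2,  H_2 = 0.

Fix the vertex order 0 < 1 < 2 < 3 < 4 < 5 < 6 and write every simplex with vertices in increasing order. Then dim K = 2 and the simplices of K are:

  0-simplices (7): [0], [1], [2], [3], [4], [5], [6]
  1-simplices (18): [0,1], [0,2], [0,3], [0,4], [0,5], [0,6], [1,2], [1,3], [1,4], [1,5], [2,3], [2,4], [2,6], [3,4], [3,5], [3,6], [4,5], [5,6]
  2-simplices (12): [0,1,2], [0,1,3], [0,2,6], [0,3,4], [0,4,5], [0,5,6], [1,2,4], [1,3,5], [1,4,5], [2,3,4], [2,3,6], [3,5,6]

so the chain groups are C_0 ≅ Z^7, C_1 ≅ Z^18, C_2 ≅ Z^12.

Boundary ∂_1: C_1 → C_0 is given by ∂[p,q] = [q] − [p]. For instance
  ∂[0,2] = [2] − [0].
The resulting 7×18 matrix has rank 6, and its Smith normal form has invariant factors (1,1,1,1,1,1).

∂_2: C_2 → C_1 acts by ∂[p,q,r] = [q,r] − [p,r] + [p,q]. For instance
  ∂[1,3,5] = [3,5] − [1,5] + [1,3],
  ∂[0,2,6] = [2,6] − [0,6] + [0,2].
The 18×12 boundary matrix has rank 12 and Smith normal form diag(1,1,1,1,1,1,1,1,1,1,1,2).

Reading off H_k = ker ∂_k / im ∂_{k+1}:

  H_0: rank C_0 − rank ∂_1 = 7 − 6 = 1, and the invariant factors of ∂_1 are all 1, so H_0 = Z.
  H_1: rank ker ∂_1 − rank ∂_2 = (18 − 6) − 12 = 0, and ∂_2 has invariant factor 2 > 1, so H_1 = Z/2.
  H_2: rank ker ∂_2 − rank ∂_3 = (12 − 12) − 0 = 0, and there is no ∂_3, so H_2 = 0.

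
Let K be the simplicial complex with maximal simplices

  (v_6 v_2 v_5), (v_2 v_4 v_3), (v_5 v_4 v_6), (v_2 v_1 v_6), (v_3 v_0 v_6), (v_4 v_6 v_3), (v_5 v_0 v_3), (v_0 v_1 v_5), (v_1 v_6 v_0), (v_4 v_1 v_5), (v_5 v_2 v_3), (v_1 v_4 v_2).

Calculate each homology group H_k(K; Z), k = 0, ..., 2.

Order the vertices as v_0 < v_1 < v_2 < v_3 < v_4 < v_5 < v_6. Listing each simplex with vertices in this order, K has dimension 2 with simplices:

  0-simplices (7): [v_0], [v_1], [v_2], [v_3], [v_4], [v_5], [v_6]
  1-simplices (18): (18 of them)
  2-simplices (12): (12 of them)

so the chain groups are C_0 ≅ Z^7, C_1 ≅ Z^18, C_2 ≅ Z^12.

The boundary map ∂_1: C_1 → C_0 sends each edge [p,q] (with p < q) to q − p.
As a 7×18 matrix over Z this has rank 6, with invariant factors (1,1,1,1,1,1).

Boundary ∂_2: C_2 → C_1 acts by ∂[p,q,r] = [q,r] − [p,r] + [p,q]. For instance
  ∂[v_0,v_3,v_5] = [v_3,v_5] − [v_0,v_5] + [v_0,v_3],
  ∂[v_1,v_2,v_4] = [v_2,v_4] − [v_1,v_4] + [v_1,v_2].
The resulting 18×12 matrix has rank 12, and its Smith normal form has invariant factors (1,1,1,1,1,1,1,1,1,1,1,2).

From H_k ≅ ker(∂_k) / im(∂_{k+1}) we obtain:

  H_0: rank C_0 − rank ∂_1 = 7 − 6 = 1, and the invariant factors of ∂_1 are all 1, so H_0 = Z.
  H_1: rank ker ∂_1 − rank ∂_2 = (18 − 6) − 12 = 0, and ∂_2 has invariant factor 2 > 1, so H_1 = Z/2.
  H_2: rank ker ∂_2 − rank ∂_3 = (12 − 12) − 0 = 0, and there is no ∂_3, so H_2 = 0.

As a check, the Euler characteristic is 7 − 18 + 12 = 1, which agrees with 1 − 0 + 0 = 1.

H_0 = Z,  H_1 = Z/2,  H_2 = 0.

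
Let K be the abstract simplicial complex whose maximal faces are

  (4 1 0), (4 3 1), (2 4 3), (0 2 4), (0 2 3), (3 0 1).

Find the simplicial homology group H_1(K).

H_1 = 0.

Take the total order 0 < 1 < 2 < 3 < 4 on the vertex set. Then K (dimension 2) consists of the simplices:

  0-simplices (5): [0], [1], [2], [3], [4]
  1-simplices (9): [0,1], [0,2], [0,3], [0,4], [1,3], [1,4], [2,3], [2,4], [3,4]
  2-simplices (6): [0,1,3], [0,1,4], [0,2,3], [0,2,4], [1,3,4], [2,3,4]

giving chain groups C_0 ≅ Z^5, C_1 ≅ Z^9, C_2 ≅ Z^6.

Boundary ∂_1: C_1 → C_0 is given by ∂[p,q] = [q] − [p]. For instance
  ∂[1,4] = [4] − [1].
The resulting 5×9 matrix has rank 4, and its Smith normal form has invariant factors (1,1,1,1).

The boundary map ∂_2: C_2 → C_1 maps a triangle to the signed sum of its edges. For instance
  ∂[2,3,4] = [3,4] − [2,4] + [2,3],
  ∂[0,2,3] = [2,3] − [0,3] + [0,2].
The resulting 9×6 matrix has rank 5, and its Smith normal form has invariant factors (1,1,1,1,1).

From H_k ≅ ker(∂_k) / im(∂_{k+1}) we obtain:

  H_1: rank ker ∂_1 − rank ∂_2 = (9 − 4) − 5 = 0, and the invariant factors of ∂_2 are all 1, so H_1 ≅ 0.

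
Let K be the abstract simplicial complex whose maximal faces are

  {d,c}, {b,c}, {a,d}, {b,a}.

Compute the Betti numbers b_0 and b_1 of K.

b_0 = 1, b_1 = 1.

We work with the vertex ordering a < b < c < d. The simplices of K, each written with vertices in increasing order, are:

  0-simplices (4): a, b, c, d
  1-simplices (4): ab, ad, bc, cd

Hence C_0 ≅ Z^4, C_1 ≅ Z^4.

The boundary map ∂_1: C_1 → C_0 sends each edge [p,q] (with p < q) to q − p.
This gives a 4×4 integer matrix of rank 3; reducing to Smith normal form yields diagonal entries (1,1,1).

Reading off H_k = ker ∂_k / im ∂_{k+1}:

  H_0: rank C_0 − rank ∂_1 = 4 − 3 = 1, and the invariant factors of ∂_1 are all 1, so H_0 ≅ Z.
  H_1: rank ker ∂_1 − rank ∂_2 = (4 − 3) − 0 = 1, and there is no ∂_2, so H_1 ≅ Z.

(K is a triangulation of the circle S^1.)

Hence the Betti numbers are b_0 = 1, b_1 = 1.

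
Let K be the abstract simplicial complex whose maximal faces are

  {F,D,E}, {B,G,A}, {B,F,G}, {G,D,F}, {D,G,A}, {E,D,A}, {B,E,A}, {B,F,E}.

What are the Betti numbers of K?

K has 6 vertices, 12 edges, 8 triangles.
rank ∂_0 = 0, rank ∂_1 = 5 ⇒ b_0 = 6 − 0 − 5 = 1; all invariant factors of ∂_1 are 1 so no torsion. So H_0 = Z.
rank ∂_1 = 5, rank ∂_2 = 7 ⇒ b_1 = 12 − 5 − 7 = 0; all invariant factors of ∂_2 are 1 so no torsion. So H_1 = 0.
rank ∂_2 = 7, rank ∂_3 = 0 ⇒ b_2 = 8 − 7 − 0 = 1. So H_2 = Z.

b_0 = 1, b_1 = 0, b_2 = 1.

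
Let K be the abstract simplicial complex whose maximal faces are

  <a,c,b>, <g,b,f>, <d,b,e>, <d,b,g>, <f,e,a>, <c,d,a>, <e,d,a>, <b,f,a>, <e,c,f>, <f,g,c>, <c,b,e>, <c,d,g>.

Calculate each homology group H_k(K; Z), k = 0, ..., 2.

H_0 = Z,  H_1 = Z/2Z,  H_2 = 0.

Order the vertices as a < b < c < d < e < f < g. Listing each simplex with vertices in this order, K has dimension 2 with simplices:

  0-simplices (7): a, b, c, d, e, f, g
  1-simplices (18): ab, ac, ad, ae, af, bc, bd, be, bf, bg, cd, ce, cf, cg, de, dg, ef, fg
  2-simplices (12): abc, abf, acd, ade, aef, bce, bde, bdg, bfg, cdg, cef, cfg

giving chain groups C_0 ≅ Z^7, C_1 ≅ Z^18, C_2 ≅ Z^12.

The boundary map ∂_1: C_1 → C_0 maps an edge to its endpoints' difference, ∂[p,q] = q − p. For instance
  ∂bg = g − b.
This gives a 7×18 integer matrix of rank 6; reducing to Smith normal form yields diagonal entries (1,1,1,1,1,1).

Boundary ∂_2: C_2 → C_1 acts by ∂[p,q,r] = [q,r] − [p,r] + [p,q]. For instance
  ∂cdg = dg − cg + cd,
  ∂acd = cd − ad + ac.
As a 18×12 matrix over Z this has rank 12, with invariant factors (1,1,1,1,1,1,1,1,1,1,1,2).

Now H_k = ker ∂_k / im ∂_{k+1}, so:

  H_0: rank C_0 − rank ∂_1 = 7 − 6 = 1, and the invariant factors of ∂_1 are all 1, so H_0 = Z.
  H_1: rank ker ∂_1 − rank ∂_2 = (18 − 6) − 12 = 0, and ∂_2 has invariant factor 2 > 1, so H_1 = Z/2Z.
  H_2: rank ker ∂_2 − rank ∂_3 = (12 − 12) − 0 = 0, and there is no ∂_3, so H_2 = 0.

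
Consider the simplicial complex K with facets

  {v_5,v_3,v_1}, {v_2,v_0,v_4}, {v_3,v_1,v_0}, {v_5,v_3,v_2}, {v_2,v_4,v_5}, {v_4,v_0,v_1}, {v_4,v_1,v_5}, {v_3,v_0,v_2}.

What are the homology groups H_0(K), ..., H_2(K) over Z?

We work with the vertex ordering v_0 < v_1 < v_2 < v_3 < v_4 < v_5. The simplices of K, each written with vertices in increasing order, are:

  0-simplices (6): [v_0], [v_1], [v_2], [v_3], [v_4], [v_5]
  1-simplices (12): [v_0,v_1], [v_0,v_2], [v_0,v_3], [v_0,v_4], [v_1,v_3], [v_1,v_4], [v_1,v_5], [v_2,v_3], [v_2,v_4], [v_2,v_5], [v_3,v_5], [v_4,v_5]
  2-simplices (8): [v_0,v_1,v_3], [v_0,v_1,v_4], [v_0,v_2,v_3], [v_0,v_2,v_4], [v_1,v_3,v_5], [v_1,v_4,v_5], [v_2,v_3,v_5], [v_2,v_4,v_5]

giving chain groups C_0 ≅ Z^6, C_1 ≅ Z^12, C_2 ≅ Z^8.

∂_1: C_1 → C_0 is given by ∂[p,q] = [q] − [p]. For instance
  ∂[v_0,v_3] = [v_3] − [v_0].
This gives a 6×12 integer matrix of rank 5; reducing to Smith normal form yields diagonal entries (1,1,1,1,1).

The boundary map ∂_2: C_2 → C_1 maps a triangle to the signed sum of its edges. For instance
  ∂[v_2,v_3,v_5] = [v_3,v_5] − [v_2,v_5] + [v_2,v_3],
  ∂[v_0,v_1,v_3] = [v_1,v_3] − [v_0,v_3] + [v_0,v_1].
The resulting 12×8 matrix has rank 7, and its Smith normal form has invariant factors (1,1,1,1,1,1,1).

Computing H_k = (kernel of ∂_k) / (image of ∂_{k+1}):

  H_0: rank C_0 − rank ∂_1 = 6 − 5 = 1, and the invariant factors of ∂_1 are all 1, so H_0 ≅ Z.
  H_1: rank ker ∂_1 − rank ∂_2 = (12 − 5) − 7 = 0, and the invariant factors of ∂_2 are all 1, so H_1 ≅ 0.
  H_2: rank ker ∂_2 − rank ∂_3 = (8 − 7) − 0 = 1, and there is no ∂_3, so H_2 ≅ Z.

H_0 ≅ Z,  H_1 = 0,  H_2 ≅ Z.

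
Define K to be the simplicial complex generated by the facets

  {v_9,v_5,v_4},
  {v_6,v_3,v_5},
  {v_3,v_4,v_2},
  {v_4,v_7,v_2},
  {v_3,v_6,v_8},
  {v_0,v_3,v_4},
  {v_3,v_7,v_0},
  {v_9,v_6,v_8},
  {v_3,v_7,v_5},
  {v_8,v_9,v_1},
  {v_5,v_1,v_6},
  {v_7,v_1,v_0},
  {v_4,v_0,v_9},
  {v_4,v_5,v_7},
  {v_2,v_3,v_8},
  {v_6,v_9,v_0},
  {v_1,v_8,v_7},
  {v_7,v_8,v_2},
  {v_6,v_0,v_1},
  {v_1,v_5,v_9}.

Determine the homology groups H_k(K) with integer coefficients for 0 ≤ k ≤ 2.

Take the total order v_0 < v_1 < v_2 < v_3 < v_4 < v_5 < v_6 < v_7 < v_8 < v_9 on the vertex set. Then K (dimension 2) consists of the simplices:

  0-simplices (10): [v_0], [v_1], [v_2], [v_3], [v_4], [v_5], [v_6], [v_7], [v_8], [v_9]
  1-simplices (30): (30 of them)
  2-simplices (20): (20 of them)

so the chain groups are C_0 ≅ Z^10, C_1 ≅ Z^30, C_2 ≅ Z^20.

Boundary ∂_1: C_1 → C_0 is given by ∂[p,q] = [q] − [p].
The resulting 10×30 matrix has rank 9, and its Smith normal form has invariant factors (1,1,1,1,1,1,1,1,1).

∂_2: C_2 → C_1 sends each 2-simplex [p,q,r] to [q,r] − [p,r] + [p,q]. For instance
  ∂[v_4,v_5,v_7] = [v_5,v_7] − [v_4,v_7] + [v_4,v_5],
  ∂[v_0,v_1,v_7] = [v_1,v_7] − [v_0,v_7] + [v_0,v_1].
The resulting 30×20 matrix has rank 20, and its Smith normal form has invariant factors (1,1,1,1,1,1,1,1,1,1,1,1,1,1,1,1,1,1,1,2).

Now H_k = ker ∂_k / im ∂_{k+1}, so:

  H_0: rank C_0 − rank ∂_1 = 10 − 9 = 1, and the invariant factors of ∂_1 are all 1, so H_0 ≅ Z.
  H_1: rank ker ∂_1 − rank ∂_2 = (30 − 9) − 20 = 1, and ∂_2 has invariant factor 2 > 1, so H_1 ≅ Z × Z/2.
  H_2: rank ker ∂_2 − rank ∂_3 = (20 − 20) − 0 = 0, and there is no ∂_3, so H_2 ≅ 0.

(K is a triangulation of the Klein bottle.)

H_0 = Z,  H_1 = Z × Z/2,  H_2 = 0.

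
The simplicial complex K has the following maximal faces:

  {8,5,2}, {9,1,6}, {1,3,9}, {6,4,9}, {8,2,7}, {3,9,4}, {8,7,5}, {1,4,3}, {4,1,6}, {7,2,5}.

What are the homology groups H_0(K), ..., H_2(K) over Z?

H_0 = Z^2,  H_1 = 0,  H_2 = Z^2.

Fix the vertex order 1 < 2 < 3 < 4 < 5 < 6 < 7 < 8 < 9 and write every simplex with vertices in increasing order. Then dim K = 2 and the simplices of K are:

  0-simplices (9): [1], [2], [3], [4], [5], [6], [7], [8], [9]
  1-simplices (15): [1,3], [1,4], [1,6], [1,9], [2,5], [2,7], [2,8], [3,4], [3,9], [4,6], [4,9], [5,7], [5,8], [6,9], [7,8]
  2-simplices (10): [1,3,4], [1,3,9], [1,4,6], [1,6,9], [2,5,7], [2,5,8], [2,7,8], [3,4,9], [4,6,9], [5,7,8]

Hence C_0 ≅ Z^9, C_1 ≅ Z^15, C_2 ≅ Z^10.

Boundary ∂_1: C_1 → C_0 is given by ∂[p,q] = [q] − [p]. For instance
  ∂[5,8] = [8] − [5].
The resulting 9×15 matrix has rank 7, and its Smith normal form has invariant factors (1,1,1,1,1,1,1).

The boundary map ∂_2: C_2 → C_1 acts by ∂[p,q,r] = [q,r] − [p,r] + [p,q]. For instance
  ∂[2,7,8] = [7,8] − [2,8] + [2,7],
  ∂[1,6,9] = [6,9] − [1,9] + [1,6].
This gives a 15×10 integer matrix of rank 8; reducing to Smith normal form yields diagonal entries (1,1,1,1,1,1,1,1).

Computing H_k = (kernel of ∂_k) / (image of ∂_{k+1}):

  H_0: rank C_0 − rank ∂_1 = 9 − 7 = 2, and the invariant factors of ∂_1 are all 1, so H_0 = Z^2.
  H_1: rank ker ∂_1 − rank ∂_2 = (15 − 7) − 8 = 0, and the invariant factors of ∂_2 are all 1, so H_1 = 0.
  H_2: rank ker ∂_2 − rank ∂_3 = (10 − 8) − 0 = 2, and there is no ∂_3, so H_2 = Z^2.

(K is a triangulation of the disjoint union of the 2-sphere S^2 and the 2-sphere S^2.)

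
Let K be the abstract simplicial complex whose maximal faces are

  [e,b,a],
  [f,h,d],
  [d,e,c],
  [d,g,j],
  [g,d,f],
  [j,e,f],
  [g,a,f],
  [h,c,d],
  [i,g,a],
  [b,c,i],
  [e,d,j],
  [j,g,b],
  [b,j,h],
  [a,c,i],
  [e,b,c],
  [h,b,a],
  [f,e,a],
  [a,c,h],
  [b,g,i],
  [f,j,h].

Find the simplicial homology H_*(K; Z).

Order the vertices as a < b < c < d < e < f < g < h < i < j. Listing each simplex with vertices in this order, K has dimension 2 with simplices:

  0-simplices (10): a, b, c, d, e, f, g, h, i, j
  1-simplices (30): ab, ac, ae, af, ag, ah, ai, bc, be, bg, bh, bi, bj, cd, ce, ch, ci, de, df, dg, dh, dj, ef, ej, fg, fh, fj, gi, gj, hj
  2-simplices (20): abe, abh, ach, aci, aef, afg, agi, bce, bci, bgi, bgj, bhj, cde, cdh, dej, dfg, dfh, dgj, efj, fhj

Hence C_0 ≅ Z^10, C_1 ≅ Z^30, C_2 ≅ Z^20.

The boundary map ∂_1: C_1 → C_0 sends each edge [p,q] (with p < q) to q − p.
This gives a 10×30 integer matrix of rank 9; reducing to Smith normal form yields diagonal entries (1,1,1,1,1,1,1,1,1).

Boundary ∂_2: C_2 → C_1 maps a triangle to the signed sum of its edges. For instance
  ∂bci = ci − bi + bc,
  ∂abe = be − ae + ab.
The resulting 30×20 matrix has rank 20, and its Smith normal form has invariant factors (1,1,1,1,1,1,1,1,1,1,1,1,1,1,1,1,1,1,1,2).

Now H_k = ker ∂_k / im ∂_{k+1}, so:

  H_0: rank C_0 − rank ∂_1 = 10 − 9 = 1, and the invariant factors of ∂_1 are all 1, so H_0 ≅ Z.
  H_1: rank ker ∂_1 − rank ∂_2 = (30 − 9) − 20 = 1, and ∂_2 has invariant factor 2 > 1, so H_1 ≅ Z ⊕ Z/2Z.
  H_2: rank ker ∂_2 − rank ∂_3 = (20 − 20) − 0 = 0, and there is no ∂_3, so H_2 ≅ 0.

H_0 = Z,  H_1 = Z ⊕ Z/2Z,  H_2 = 0.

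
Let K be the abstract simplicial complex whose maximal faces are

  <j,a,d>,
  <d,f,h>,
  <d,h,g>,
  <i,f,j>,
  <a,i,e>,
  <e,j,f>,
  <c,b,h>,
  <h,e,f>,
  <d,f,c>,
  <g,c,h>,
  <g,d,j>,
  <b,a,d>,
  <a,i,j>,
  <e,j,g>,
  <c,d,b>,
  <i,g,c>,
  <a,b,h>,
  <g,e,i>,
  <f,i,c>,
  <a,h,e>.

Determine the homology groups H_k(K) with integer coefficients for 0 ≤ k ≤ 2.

Fix the vertex order a < b < c < d < e < f < g < h < i < j and write every simplex with vertices in increasing order. Then dim K = 2 and the simplices of K are:

  0-simplices (10): a, b, c, d, e, f, g, h, i, j
  1-simplices (30): ab, ad, ae, ah, ai, aj, bc, bd, bh, cd, cf, cg, ch, ci, df, dg, dh, dj, ef, eg, eh, ei, ej, fh, fi, fj, gh, gi, gj, ij
  2-simplices (20): abd, abh, adj, aeh, aei, aij, bcd, bch, cdf, cfi, cgh, cgi, dfh, dgh, dgj, efh, efj, egi, egj, fij

Hence C_0 ≅ Z^10, C_1 ≅ Z^30, C_2 ≅ Z^20.

The boundary map ∂_1: C_1 → C_0 maps an edge to its endpoints' difference, ∂[p,q] = q − p.
This gives a 10×30 integer matrix of rank 9; reducing to Smith normal form yields diagonal entries (1,1,1,1,1,1,1,1,1).

Boundary ∂_2: C_2 → C_1 acts by ∂[p,q,r] = [q,r] − [p,r] + [p,q]. For instance
  ∂aeh = eh − ah + ae,
  ∂bch = ch − bh + bc.
As a 30×20 matrix over Z this has rank 20, with invariant factors (1,1,1,1,1,1,1,1,1,1,1,1,1,1,1,1,1,1,1,2).

Computing H_k = (kernel of ∂_k) / (image of ∂_{k+1}):

  H_0: rank C_0 − rank ∂_1 = 10 − 9 = 1, and the invariant factors of ∂_1 are all 1, so H_0 ≅ Z.
  H_1: rank ker ∂_1 − rank ∂_2 = (30 − 9) − 20 = 1, and ∂_2 has invariant factor 2 > 1, so H_1 ≅ Z ⊕ Z/2Z.
  H_2: rank ker ∂_2 − rank ∂_3 = (20 − 20) − 0 = 0, and there is no ∂_3, so H_2 ≅ 0.

As a check, the Euler characteristic is 10 − 30 + 20 = 0, which agrees with 1 − 1 + 0 = 0.

H_0 = Z,  H_1 = Z ⊕ Z/2Z,  H_2 = 0.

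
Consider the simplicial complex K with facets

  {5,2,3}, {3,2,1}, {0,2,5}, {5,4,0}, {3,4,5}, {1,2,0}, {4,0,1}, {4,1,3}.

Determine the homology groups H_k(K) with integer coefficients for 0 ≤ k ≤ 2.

H_0 = Z,  H_1 = 0,  H_2 = Z.

Take the total order 0 < 1 < 2 < 3 < 4 < 5 on the vertex set. Then K (dimension 2) consists of the simplices:

  0-simplices (6): [0], [1], [2], [3], [4], [5]
  1-simplices (12): [0,1], [0,2], [0,4], [0,5], [1,2], [1,3], [1,4], [2,3], [2,5], [3,4], [3,5], [4,5]
  2-simplices (8): [0,1,2], [0,1,4], [0,2,5], [0,4,5], [1,2,3], [1,3,4], [2,3,5], [3,4,5]

so the chain groups are C_0 ≅ Z^6, C_1 ≅ Z^12, C_2 ≅ Z^8.

The boundary map ∂_1: C_1 → C_0 sends each edge [p,q] (with p < q) to q − p.
This gives a 6×12 integer matrix of rank 5; reducing to Smith normal form yields diagonal entries (1,1,1,1,1).

Boundary ∂_2: C_2 → C_1 maps a triangle to the signed sum of its edges. For instance
  ∂[0,4,5] = [4,5] − [0,5] + [0,4],
  ∂[3,4,5] = [4,5] − [3,5] + [3,4].
The resulting 12×8 matrix has rank 7, and its Smith normal form has invariant factors (1,1,1,1,1,1,1).

Now H_k = ker ∂_k / im ∂_{k+1}, so:

  H_0: rank C_0 − rank ∂_1 = 6 − 5 = 1, and the invariant factors of ∂_1 are all 1, so H_0 = Z.
  H_1: rank ker ∂_1 − rank ∂_2 = (12 − 5) − 7 = 0, and the invariant factors of ∂_2 are all 1, so H_1 = 0.
  H_2: rank ker ∂_2 − rank ∂_3 = (8 − 7) − 0 = 1, and there is no ∂_3, so H_2 = Z.

As a check, the Euler characteristic is 6 − 12 + 8 = 2, which agrees with 1 − 0 + 1 = 2.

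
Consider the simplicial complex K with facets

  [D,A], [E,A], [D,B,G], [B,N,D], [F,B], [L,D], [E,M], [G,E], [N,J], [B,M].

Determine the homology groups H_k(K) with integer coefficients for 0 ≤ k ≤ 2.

K has 10 vertices, 13 edges, 2 triangles.
rank ∂_0 = 0, rank ∂_1 = 9 ⇒ b_0 = 10 − 0 − 9 = 1; all invariant factors of ∂_1 are 1 so no torsion. So H_0 ≅ Z.
rank ∂_1 = 9, rank ∂_2 = 2 ⇒ b_1 = 13 − 9 − 2 = 2; all invariant factors of ∂_2 are 1 so no torsion. So H_1 ≅ Z^2.
rank ∂_2 = 2, rank ∂_3 = 0 ⇒ b_2 = 2 − 2 − 0 = 0. So H_2 ≅ 0.

H_0 ≅ Z,  H_1 ≅ Z^2,  H_2 = 0.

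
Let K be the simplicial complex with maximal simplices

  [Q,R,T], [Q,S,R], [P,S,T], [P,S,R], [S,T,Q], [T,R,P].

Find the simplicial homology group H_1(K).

Take the total order P < Q < R < S < T on the vertex set. Then K (dimension 2) consists of the simplices:

  0-simplices (5): P, Q, R, S, T
  1-simplices (9): PR, PS, PT, QR, QS, QT, RS, RT, ST
  2-simplices (6): PRS, PRT, PST, QRS, QRT, QST

Hence C_0 ≅ Z^5, C_1 ≅ Z^9, C_2 ≅ Z^6.

Boundary ∂_1: C_1 → C_0 maps an edge to its endpoints' difference, ∂[p,q] = q − p.
This gives a 5×9 integer matrix of rank 4; reducing to Smith normal form yields diagonal entries (1,1,1,1).

The boundary map ∂_2: C_2 → C_1 acts by ∂[p,q,r] = [q,r] − [p,r] + [p,q]. For instance
  ∂PRS = RS − PS + PR,
  ∂QRT = RT − QT + QR.
As a 9×6 matrix over Z this has rank 5, with invariant factors (1,1,1,1,1).

Now H_k = ker ∂_k / im ∂_{k+1}, so:

  H_1: rank ker ∂_1 − rank ∂_2 = (9 − 4) − 5 = 0, and the invariant factors of ∂_2 are all 1, so H_1 = 0.

(K is a triangulation of the 2-sphere S^2.)

H_1 = 0.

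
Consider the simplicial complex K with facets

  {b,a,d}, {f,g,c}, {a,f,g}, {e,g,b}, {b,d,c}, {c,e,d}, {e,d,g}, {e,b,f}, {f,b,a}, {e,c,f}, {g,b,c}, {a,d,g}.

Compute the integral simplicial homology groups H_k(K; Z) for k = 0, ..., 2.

Order the vertices as a < b < c < d < e < f < g. Listing each simplex with vertices in this order, K has dimension 2 with simplices:

  0-simplices (7): a, b, c, d, e, f, g
  1-simplices (18): ab, ad, af, ag, bc, bd, be, bf, bg, cd, ce, cf, cg, de, dg, ef, eg, fg
  2-simplices (12): abd, abf, adg, afg, bcd, bcg, bef, beg, cde, cef, cfg, deg

Hence C_0 ≅ Z^7, C_1 ≅ Z^18, C_2 ≅ Z^12.

Boundary ∂_1: C_1 → C_0 maps an edge to its endpoints' difference, ∂[p,q] = q − p. For instance
  ∂bc = c − b.
The 7×18 boundary matrix has rank 6 and Smith normal form diag(1,1,1,1,1,1).

Boundary ∂_2: C_2 → C_1 maps a triangle to the signed sum of its edges. For instance
  ∂adg = dg − ag + ad,
  ∂bcd = cd − bd + bc.
As a 18×12 matrix over Z this has rank 12, with invariant factors (1,1,1,1,1,1,1,1,1,1,1,2).

Reading off H_k = ker ∂_k / im ∂_{k+1}:

  H_0: rank C_0 − rank ∂_1 = 7 − 6 = 1, and the invariant factors of ∂_1 are all 1, so H_0 ≅ Z.
  H_1: rank ker ∂_1 − rank ∂_2 = (18 − 6) − 12 = 0, and ∂_2 has invariant factor 2 > 1, so H_1 ≅ Z/2.
  H_2: rank ker ∂_2 − rank ∂_3 = (12 − 12) − 0 = 0, and there is no ∂_3, so H_2 ≅ 0.

(K is a triangulation of the real projective plane RP^2.)

H_0 = Z,  H_1 = Z/2,  H_2 = 0.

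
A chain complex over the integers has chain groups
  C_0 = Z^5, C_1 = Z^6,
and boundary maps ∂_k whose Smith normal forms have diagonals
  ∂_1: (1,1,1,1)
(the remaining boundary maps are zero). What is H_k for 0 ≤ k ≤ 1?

H_0 = Z,  H_1 = Z^2.

H_0: b_0 = 5 − 0 − 4 = 1; torsion from ∂_1 factors > 1: none. So H_0 = Z.
H_1: b_1 = 6 − 4 − 0 = 2; torsion from ∂_2 factors > 1: none. So H_1 = Z^2.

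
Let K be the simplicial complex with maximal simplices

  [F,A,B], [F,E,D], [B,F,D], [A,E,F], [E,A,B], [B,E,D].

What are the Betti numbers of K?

b_0 = 1, b_1 = 0, b_2 = 1.

Take the total order A < B < D < E < F on the vertex set. Then K (dimension 2) consists of the simplices:

  0-simplices (5): A, B, D, E, F
  1-simplices (9): AB, AE, AF, BD, BE, BF, DE, DF, EF
  2-simplices (6): ABE, ABF, AEF, BDE, BDF, DEF

giving chain groups C_0 ≅ Z^5, C_1 ≅ Z^9, C_2 ≅ Z^6.

The boundary map ∂_1: C_1 → C_0 maps an edge to its endpoints' difference, ∂[p,q] = q − p.
As a 5×9 matrix over Z this has rank 4, with invariant factors (1,1,1,1).

The boundary map ∂_2: C_2 → C_1 maps a triangle to the signed sum of its edges. For instance
  ∂DEF = EF − DF + DE,
  ∂ABF = BF − AF + AB.
The resulting 9×6 matrix has rank 5, and its Smith normal form has invariant factors (1,1,1,1,1).

Reading off H_k = ker ∂_k / im ∂_{k+1}:

  H_0: rank C_0 − rank ∂_1 = 5 − 4 = 1, and the invariant factors of ∂_1 are all 1, so H_0 = Z.
  H_1: rank ker ∂_1 − rank ∂_2 = (9 − 4) − 5 = 0, and the invariant factors of ∂_2 are all 1, so H_1 = 0.
  H_2: rank ker ∂_2 − rank ∂_3 = (6 − 5) − 0 = 1, and there is no ∂_3, so H_2 = Z.

Hence the Betti numbers are b_0 = 1, b_1 = 0, b_2 = 1.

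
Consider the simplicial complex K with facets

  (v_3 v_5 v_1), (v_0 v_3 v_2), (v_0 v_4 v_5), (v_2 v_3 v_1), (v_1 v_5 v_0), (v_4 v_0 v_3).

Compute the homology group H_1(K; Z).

Fix the vertex order v_0 < v_1 < v_2 < v_3 < v_4 < v_5 and write every simplex with vertices in increasing order. Then dim K = 2 and the simplices of K are:

  0-simplices (6): [v_0], [v_1], [v_2], [v_3], [v_4], [v_5]
  1-simplices (12): [v_0,v_1], [v_0,v_2], [v_0,v_3], [v_0,v_4], [v_0,v_5], [v_1,v_2], [v_1,v_3], [v_1,v_5], [v_2,v_3], [v_3,v_4], [v_3,v_5], [v_4,v_5]
  2-simplices (6): [v_0,v_1,v_5], [v_0,v_2,v_3], [v_0,v_3,v_4], [v_0,v_4,v_5], [v_1,v_2,v_3], [v_1,v_3,v_5]

giving chain groups C_0 ≅ Z^6, C_1 ≅ Z^12, C_2 ≅ Z^6.

Boundary ∂_1: C_1 → C_0 sends each edge [p,q] (with p < q) to q − p.
The 6×12 boundary matrix has rank 5 and Smith normal form diag(1,1,1,1,1).

The boundary map ∂_2: C_2 → C_1 maps a triangle to the signed sum of its edges. For instance
  ∂[v_1,v_3,v_5] = [v_3,v_5] − [v_1,v_5] + [v_1,v_3],
  ∂[v_0,v_3,v_4] = [v_3,v_4] − [v_0,v_4] + [v_0,v_3].
The resulting 12×6 matrix has rank 6, and its Smith normal form has invariant factors (1,1,1,1,1,1).

Now H_k = ker ∂_k / im ∂_{k+1}, so:

  H_1: rank ker ∂_1 − rank ∂_2 = (12 − 5) − 6 = 1, and the invariant factors of ∂_2 are all 1, so H_1 = Z.

H_1 = Z.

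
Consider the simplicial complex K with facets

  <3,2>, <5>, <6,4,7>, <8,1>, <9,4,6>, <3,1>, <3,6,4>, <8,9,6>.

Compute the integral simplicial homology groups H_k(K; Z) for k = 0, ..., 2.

H_0 = Z^2,  H_1 = Z,  H_2 = 0.

Order the vertices as 1 < 2 < 3 < 4 < 5 < 6 < 7 < 8 < 9. Listing each simplex with vertices in this order, K has dimension 2 with simplices:

  0-simplices (9): [1], [2], [3], [4], [5], [6], [7], [8], [9]
  1-simplices (12): [1,3], [1,8], [2,3], [3,4], [3,6], [4,6], [4,7], [4,9], [6,7], [6,8], [6,9], [8,9]
  2-simplices (4): [3,4,6], [4,6,7], [4,6,9], [6,8,9]

so the chain groups are C_0 ≅ Z^9, C_1 ≅ Z^12, C_2 ≅ Z^4.

∂_1: C_1 → C_0 is given by ∂[p,q] = [q] − [p].
The 9×12 boundary matrix has rank 7 and Smith normal form diag(1,1,1,1,1,1,1).

The boundary map ∂_2: C_2 → C_1 maps a triangle to the signed sum of its edges. For instance
  ∂[4,6,9] = [6,9] − [4,9] + [4,6],
  ∂[6,8,9] = [8,9] − [6,9] + [6,8].
The resulting 12×4 matrix has rank 4, and its Smith normal form has invariant factors (1,1,1,1).

From H_k ≅ ker(∂_k) / im(∂_{k+1}) we obtain:

  H_0: rank C_0 − rank ∂_1 = 9 − 7 = 2, and the invariant factors of ∂_1 are all 1, so H_0 ≅ Z^2.
  H_1: rank ker ∂_1 − rank ∂_2 = (12 − 7) − 4 = 1, and the invariant factors of ∂_2 are all 1, so H_1 ≅ Z.
  H_2: rank ker ∂_2 − rank ∂_3 = (4 − 4) − 0 = 0, and there is no ∂_3, so H_2 ≅ 0.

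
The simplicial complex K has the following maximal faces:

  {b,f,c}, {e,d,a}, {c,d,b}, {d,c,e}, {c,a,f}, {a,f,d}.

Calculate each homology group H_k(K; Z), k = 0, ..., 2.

Order the vertices as a < b < c < d < e < f. Listing each simplex with vertices in this order, K has dimension 2 with simplices:

  0-simplices (6): a, b, c, d, e, f
  1-simplices (12): ac, ad, ae, af, bc, bd, bf, cd, ce, cf, de, df
  2-simplices (6): acf, ade, adf, bcd, bcf, cde

giving chain groups C_0 ≅ Z^6, C_1 ≅ Z^12, C_2 ≅ Z^6.

Boundary ∂_1: C_1 → C_0 is given by ∂[p,q] = [q] − [p]. For instance
  ∂ce = e − c.
As a 6×12 matrix over Z this has rank 5, with invariant factors (1,1,1,1,1).

∂_2: C_2 → C_1 acts by ∂[p,q,r] = [q,r] − [p,r] + [p,q]. For instance
  ∂ade = de − ae + ad,
  ∂bcf = cf − bf + bc.
The resulting 12×6 matrix has rank 6, and its Smith normal form has invariant factors (1,1,1,1,1,1).

Computing H_k = (kernel of ∂_k) / (image of ∂_{k+1}):

  H_0: rank C_0 − rank ∂_1 = 6 − 5 = 1, and the invariant factors of ∂_1 are all 1, so H_0 ≅ Z.
  H_1: rank ker ∂_1 − rank ∂_2 = (12 − 5) − 6 = 1, and the invariant factors of ∂_2 are all 1, so H_1 ≅ Z.
  H_2: rank ker ∂_2 − rank ∂_3 = (6 − 6) − 0 = 0, and there is no ∂_3, so H_2 ≅ 0.

As a check, the Euler characteristic is 6 − 12 + 6 = 0, which agrees with 1 − 1 + 0 = 0.

H_0 = Z,  H_1 = Z,  H_2 = 0.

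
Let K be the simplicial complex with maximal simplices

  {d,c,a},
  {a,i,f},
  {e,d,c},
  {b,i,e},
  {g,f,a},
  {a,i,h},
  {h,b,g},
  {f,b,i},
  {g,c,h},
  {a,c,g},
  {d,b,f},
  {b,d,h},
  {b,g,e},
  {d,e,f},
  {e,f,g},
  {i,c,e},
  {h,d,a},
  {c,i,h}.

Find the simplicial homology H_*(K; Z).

K has 9 vertices, 27 edges, 18 triangles.
rank ∂_0 = 0, rank ∂_1 = 8 ⇒ b_0 = 9 − 0 − 8 = 1; all invariant factors of ∂_1 are 1 so no torsion. So H_0 ≅ Z.
rank ∂_1 = 8, rank ∂_2 = 18 ⇒ b_1 = 27 − 8 − 18 = 1; ∂_2 has invariant factor(s) [2] giving torsion. So H_1 ≅ Z ⊕ Z/2.
rank ∂_2 = 18, rank ∂_3 = 0 ⇒ b_2 = 18 − 18 − 0 = 0. So H_2 ≅ 0.

H_0 = Z,  H_1 = Z ⊕ Z/2,  H_2 = 0.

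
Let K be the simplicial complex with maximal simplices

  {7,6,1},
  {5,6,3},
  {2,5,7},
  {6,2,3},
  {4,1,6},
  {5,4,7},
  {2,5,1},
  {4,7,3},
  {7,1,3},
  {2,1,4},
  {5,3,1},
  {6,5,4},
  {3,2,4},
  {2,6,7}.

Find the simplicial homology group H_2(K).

Order the vertices as 1 < 2 < 3 < 4 < 5 < 6 < 7. Listing each simplex with vertices in this order, K has dimension 2 with simplices:

  0-simplices (7): [1], [2], [3], [4], [5], [6], [7]
  1-simplices (21): [1,2], [1,3], [1,4], [1,5], [1,6], [1,7], [2,3], [2,4], [2,5], [2,6], [2,7], [3,4], [3,5], [3,6], [3,7], [4,5], [4,6], [4,7], [5,6], [5,7], [6,7]
  2-simplices (14): [1,2,4], [1,2,5], [1,3,5], [1,3,7], [1,4,6], [1,6,7], [2,3,4], [2,3,6], [2,5,7], [2,6,7], [3,4,7], [3,5,6], [4,5,6], [4,5,7]

so the chain groups are C_0 ≅ Z^7, C_1 ≅ Z^21, C_2 ≅ Z^14.

∂_1: C_1 → C_0 sends each edge [p,q] (with p < q) to q − p. For instance
  ∂[2,3] = [3] − [2].
The resulting 7×21 matrix has rank 6, and its Smith normal form has invariant factors (1,1,1,1,1,1).

The boundary map ∂_2: C_2 → C_1 maps a triangle to the signed sum of its edges. For instance
  ∂[1,3,7] = [3,7] − [1,7] + [1,3],
  ∂[2,3,4] = [3,4] − [2,4] + [2,3].
As a 21×14 matrix over Z this has rank 13, with invariant factors (1,1,1,1,1,1,1,1,1,1,1,1,1).

Reading off H_k = ker ∂_k / im ∂_{k+1}:

  H_2: rank ker ∂_2 − rank ∂_3 = (14 − 13) − 0 = 1, and there is no ∂_3, so H_2 ≅ Z.

H_2 = Z.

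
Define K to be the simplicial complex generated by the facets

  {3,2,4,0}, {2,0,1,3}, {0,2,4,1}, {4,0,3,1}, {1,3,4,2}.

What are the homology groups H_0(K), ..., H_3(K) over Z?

H_0 = Z,  H_1 = 0,  H_2 = 0,  H_3 = Z.

Take the total order 0 < 1 < 2 < 3 < 4 on the vertex set. Then K (dimension 3) consists of the simplices:

  0-simplices (5): [0], [1], [2], [3], [4]
  1-simplices (10): [0,1], [0,2], [0,3], [0,4], [1,2], [1,3], [1,4], [2,3], [2,4], [3,4]
  2-simplices (10): [0,1,2], [0,1,3], [0,1,4], [0,2,3], [0,2,4], [0,3,4], [1,2,3], [1,2,4], [1,3,4], [2,3,4]
  3-simplices (5): [0,1,2,3], [0,1,2,4], [0,1,3,4], [0,2,3,4], [1,2,3,4]

Hence C_0 ≅ Z^5, C_1 ≅ Z^10, C_2 ≅ Z^10, C_3 ≅ Z^5.

Boundary ∂_1: C_1 → C_0 is given by ∂[p,q] = [q] − [p].
The 5×10 boundary matrix has rank 4 and Smith normal form diag(1,1,1,1).

Boundary ∂_2: C_2 → C_1 maps a triangle to the signed sum of its edges. For instance
  ∂[1,2,3] = [2,3] − [1,3] + [1,2],
  ∂[0,1,2] = [1,2] − [0,2] + [0,1].
This gives a 10×10 integer matrix of rank 6; reducing to Smith normal form yields diagonal entries (1,1,1,1,1,1).

The boundary map ∂_3: C_3 → C_2 sends each 3-simplex σ to the alternating sum Σ_i (−1)^i (σ with its i-th vertex removed). For instance
  ∂[0,2,3,4] = [2,3,4] − [0,3,4] + [0,2,4] − [0,2,3],
  ∂[0,1,2,4] = [1,2,4] − [0,2,4] + [0,1,4] − [0,1,2].
This gives a 10×5 integer matrix of rank 4; reducing to Smith normal form yields diagonal entries (1,1,1,1).

Now H_k = ker ∂_k / im ∂_{k+1}, so:

  H_0: rank C_0 − rank ∂_1 = 5 − 4 = 1, and the invariant factors of ∂_1 are all 1, so H_0 = Z.
  H_1: rank ker ∂_1 − rank ∂_2 = (10 − 4) − 6 = 0, and the invariant factors of ∂_2 are all 1, so H_1 = 0.
  H_2: rank ker ∂_2 − rank ∂_3 = (10 − 6) − 4 = 0, and the invariant factors of ∂_3 are all 1, so H_2 = 0.
  H_3: rank ker ∂_3 − rank ∂_4 = (5 − 4) − 0 = 1, and there is no ∂_4, so H_3 = Z.

(K is a triangulation of the 3-sphere S^3.)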